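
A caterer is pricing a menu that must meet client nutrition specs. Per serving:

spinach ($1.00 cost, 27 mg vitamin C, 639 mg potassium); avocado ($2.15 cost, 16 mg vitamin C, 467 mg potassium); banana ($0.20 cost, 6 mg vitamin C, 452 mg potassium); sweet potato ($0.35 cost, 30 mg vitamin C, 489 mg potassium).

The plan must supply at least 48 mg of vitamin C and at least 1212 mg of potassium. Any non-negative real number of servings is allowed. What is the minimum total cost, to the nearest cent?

Minimising a linear cost over {vitamin C ≥ 48, potassium ≥ 1212, servings ≥ 0} — the optimum is at a vertex, using one or two foods.
spinach only: max(48/27, 1212/639) = 1.897 servings → $1.90.
avocado only: max(48/16, 1212/467) = 3 servings → $6.45.
banana only: max(48/6, 1212/452) = 8 servings → $1.60.
sweet potato only: max(48/30, 1212/489) = 2.479 servings → $0.87.
spinach + avocado with both tight: 1.268 servings and 0.8604 servings → $3.12.
spinach + banana with both tight: 1.723 servings and 0.2452 servings → $1.77.
spinach + sweet potato: intersection lies outside the first quadrant.
avocado + banana: intersection lies outside the first quadrant.
avocado + sweet potato with both tight: 2.083 servings and 0.4888 servings → $4.65.
banana + sweet potato with both tight: 1.213 servings and 1.357 servings → $0.72.
Cheapest feasible corner: $0.72.

$0.72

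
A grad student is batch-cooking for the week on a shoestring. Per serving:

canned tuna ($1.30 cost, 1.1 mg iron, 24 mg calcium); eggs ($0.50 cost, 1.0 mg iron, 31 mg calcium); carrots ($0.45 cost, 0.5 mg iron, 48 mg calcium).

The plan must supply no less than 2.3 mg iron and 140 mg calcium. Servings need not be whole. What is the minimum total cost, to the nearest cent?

$1.57

For a min-cost LP with two ≥-constraints, a basic feasible solution has at most two positive variables.
canned tuna only: max(2.3/1.1, 140/24) = 5.833 servings → $7.58.
eggs only: max(2.3/1.0, 140/31) = 4.516 servings → $2.26.
carrots only: max(2.3/0.5, 140/48) = 4.6 servings → $2.07.
canned tuna + eggs with both targets exact would need a negative amount; discard.
canned tuna + carrots with both tight: 0.9902 servings and 2.422 servings → $2.38.
eggs + carrots with both tight: 1.243 servings and 2.114 servings → $1.57.
Cheapest feasible corner: $1.57.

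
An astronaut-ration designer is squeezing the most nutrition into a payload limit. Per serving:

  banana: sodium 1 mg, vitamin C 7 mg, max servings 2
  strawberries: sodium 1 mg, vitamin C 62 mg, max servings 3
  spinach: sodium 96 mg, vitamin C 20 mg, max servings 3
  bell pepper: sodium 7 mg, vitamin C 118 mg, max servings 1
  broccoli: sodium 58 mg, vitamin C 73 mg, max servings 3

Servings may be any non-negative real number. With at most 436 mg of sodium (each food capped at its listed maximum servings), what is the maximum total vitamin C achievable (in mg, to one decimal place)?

589.1 mg

Vitamin C per mg sodium: strawberries 62, bell pepper 16.86, banana 7, broccoli 1.259, spinach 0.2083.
Take 3 servings of strawberries: uses 3 mg sodium, +186.0 mg vitamin C (running total 186.0 mg).
Take 1 serving of bell pepper: uses 7 mg sodium, +118.0 mg vitamin C (running total 304.0 mg).
Take 2 servings of banana: uses 2 mg sodium, +14.0 mg vitamin C (running total 318.0 mg).
Take 3 servings of broccoli: uses 174 mg sodium, +219.0 mg vitamin C (running total 537.0 mg).
Take 2.604 servings of spinach: uses 250 mg sodium, +52.1 mg vitamin C (running total 589.1 mg).
Greedy by best ratio exhausts the sodium allowance optimally: 589.1 mg.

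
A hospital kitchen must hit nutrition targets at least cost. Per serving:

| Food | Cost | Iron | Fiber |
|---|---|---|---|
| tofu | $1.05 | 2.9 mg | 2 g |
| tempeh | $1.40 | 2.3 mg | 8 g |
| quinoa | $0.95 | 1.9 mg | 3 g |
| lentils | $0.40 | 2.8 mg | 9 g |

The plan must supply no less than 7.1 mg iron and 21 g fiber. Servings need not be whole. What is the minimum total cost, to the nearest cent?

$1.01

tofu only: max(7.1/2.9, 21/2) = 10.5 servings → $11.03.
tempeh only: max(7.1/2.3, 21/8) = 3.087 servings → $4.32.
quinoa only: max(7.1/1.9, 21/3) = 7 servings → $6.65.
lentils only: max(7.1/2.8, 21/9) = 2.536 servings → $1.01.
tofu + tempeh with both tight: 0.457 servings and 2.511 servings → $3.99.
tofu + quinoa: intersection lies outside the first quadrant.
tofu + lentils with both tight: 0.2488 servings and 2.278 servings → $1.17.
tempeh + quinoa with both tight: 2.241 servings and 1.024 servings → $4.11.
tempeh + lentils: intersection lies outside the first quadrant.
quinoa + lentils with both tight: 0.5862 servings and 2.138 servings → $1.41.
The minimum over all feasible corners is $1.01.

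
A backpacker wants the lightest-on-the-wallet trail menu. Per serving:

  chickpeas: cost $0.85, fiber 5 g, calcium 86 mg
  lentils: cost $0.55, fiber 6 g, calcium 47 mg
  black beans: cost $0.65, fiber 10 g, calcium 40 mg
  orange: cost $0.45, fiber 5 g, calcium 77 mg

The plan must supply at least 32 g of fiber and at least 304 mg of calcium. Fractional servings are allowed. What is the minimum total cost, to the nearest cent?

$2.47

Compare the cost at each extreme point of the feasible region.
chickpeas only: max(32/5, 304/86) = 6.4 servings → $5.44.
lentils only: max(32/6, 304/47) = 6.468 servings → $3.56.
black beans only: max(32/10, 304/40) = 7.6 servings → $4.94.
orange only: max(32/5, 304/77) = 6.4 servings → $2.88.
chickpeas + lentils with both tight: 1.139 servings and 4.384 servings → $3.38.
chickpeas + black beans with both tight: 2.667 servings and 1.867 servings → $3.48.
chickpeas + orange: intersection lies outside the first quadrant.
lentils + black beans with both targets exact would need a negative amount; discard.
lentils + orange with both tight: 4.159 servings and 1.41 servings → $2.92.
black beans + orange with both tight: 1.656 servings and 3.088 servings → $2.47.
Cheapest feasible corner: $2.47.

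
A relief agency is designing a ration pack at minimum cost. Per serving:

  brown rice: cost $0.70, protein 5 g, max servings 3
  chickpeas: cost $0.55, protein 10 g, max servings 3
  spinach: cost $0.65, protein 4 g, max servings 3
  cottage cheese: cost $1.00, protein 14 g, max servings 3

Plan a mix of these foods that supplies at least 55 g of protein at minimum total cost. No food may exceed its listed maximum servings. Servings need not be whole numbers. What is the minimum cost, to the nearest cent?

$3.44

Cost per g of protein: chickpeas $0.0550, cottage cheese $0.0714, brown rice $0.1400, spinach $0.1625.
Take 3 servings of chickpeas: +30.0 g protein for $1.65 (total $1.65, still need 25.0 g).
Take 1.786 servings of cottage cheese: +25.0 g protein for $1.79 (total $3.44, still need 0.0 g).
Greedy by cheapest-per-g is optimal for a single linear constraint, so the minimum cost is $3.44.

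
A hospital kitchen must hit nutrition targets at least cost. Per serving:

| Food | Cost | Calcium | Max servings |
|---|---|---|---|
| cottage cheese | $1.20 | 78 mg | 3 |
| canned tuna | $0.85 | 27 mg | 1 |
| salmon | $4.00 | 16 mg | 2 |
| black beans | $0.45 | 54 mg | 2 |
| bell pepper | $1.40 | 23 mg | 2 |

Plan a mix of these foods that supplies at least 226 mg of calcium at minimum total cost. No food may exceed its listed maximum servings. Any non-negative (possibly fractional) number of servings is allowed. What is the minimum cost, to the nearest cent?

$2.72

Cost per mg of calcium: black beans $0.0083, cottage cheese $0.0154, canned tuna $0.0315, bell pepper $0.0609, salmon $0.2500.
Take 2 servings of black beans: +108.0 mg calcium for $0.90 (total $0.90, still need 118.0 mg).
Take 1.513 servings of cottage cheese: +118.0 mg calcium for $1.82 (total $2.72, still need 0.0 mg).
Filling from the cheapest source first is optimal under one linear minimum: $2.72.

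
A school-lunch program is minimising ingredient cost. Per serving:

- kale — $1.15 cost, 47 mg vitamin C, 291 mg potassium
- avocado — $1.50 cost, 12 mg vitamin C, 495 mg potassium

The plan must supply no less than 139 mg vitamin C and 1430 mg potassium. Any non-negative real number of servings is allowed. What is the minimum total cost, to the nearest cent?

For a min-cost LP with two ≥-constraints, a basic feasible solution has at most two positive variables.
kale only: max(139/47, 1430/291) = 4.914 servings → $5.65.
avocado only: max(139/12, 1430/495) = 11.58 servings → $17.38.
kale + avocado with both tight: 2.612 servings and 1.353 servings → $5.03.
The minimum over all feasible corners is $5.03.

$5.03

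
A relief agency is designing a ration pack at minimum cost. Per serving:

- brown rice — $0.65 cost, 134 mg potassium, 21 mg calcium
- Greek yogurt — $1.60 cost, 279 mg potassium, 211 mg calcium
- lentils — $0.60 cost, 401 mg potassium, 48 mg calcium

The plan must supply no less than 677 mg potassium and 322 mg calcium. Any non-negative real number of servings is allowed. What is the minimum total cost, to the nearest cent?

$2.62

Two binding constraints pin down two serving amounts, so the optimal mix uses at most two foods. The candidates are each food alone (scaled to the tighter of potassium/calcium) and each pair with both constraints tight.
brown rice only: max(677/134, 322/21) = 15.33 servings → $9.97.
Greek yogurt only: max(677/279, 322/211) = 2.427 servings → $3.88.
lentils only: max(677/401, 322/48) = 6.708 servings → $4.03.
brown rice + Greek yogurt with both tight: 2.365 servings and 1.291 servings → $3.60.
brown rice + lentils: intersection lies outside the first quadrant.
Greek yogurt + lentils with both tight: 1.357 servings and 0.7443 servings → $2.62.
So the least-cost plan costs $2.62.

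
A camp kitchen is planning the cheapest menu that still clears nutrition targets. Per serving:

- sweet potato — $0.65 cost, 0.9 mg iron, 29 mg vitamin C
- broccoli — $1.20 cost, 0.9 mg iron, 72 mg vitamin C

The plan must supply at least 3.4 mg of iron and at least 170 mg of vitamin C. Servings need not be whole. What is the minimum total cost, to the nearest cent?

The cheapest plan sits at a corner of the feasible region — with two constraints it uses at most two foods.
sweet potato only: max(3.4/0.9, 170/29) = 5.862 servings → $3.81.
broccoli only: max(3.4/0.9, 170/72) = 3.778 servings → $4.53.
sweet potato + broccoli with both tight: 2.372 servings and 1.406 servings → $3.23.
So the least-cost plan costs $3.23.

$3.23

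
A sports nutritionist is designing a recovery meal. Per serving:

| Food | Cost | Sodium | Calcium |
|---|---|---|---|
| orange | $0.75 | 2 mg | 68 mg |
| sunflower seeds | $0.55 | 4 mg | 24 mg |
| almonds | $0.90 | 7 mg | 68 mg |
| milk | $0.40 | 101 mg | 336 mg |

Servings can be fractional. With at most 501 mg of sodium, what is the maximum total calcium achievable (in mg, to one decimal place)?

Calcium per mg sodium: orange 34, almonds 9.714, sunflower seeds 6, milk 3.327.
With no serving limits, spend the whole sodium allowance on orange: 501 mg / 2 mg × 68 mg = 17034.0 mg.

17034.0 mg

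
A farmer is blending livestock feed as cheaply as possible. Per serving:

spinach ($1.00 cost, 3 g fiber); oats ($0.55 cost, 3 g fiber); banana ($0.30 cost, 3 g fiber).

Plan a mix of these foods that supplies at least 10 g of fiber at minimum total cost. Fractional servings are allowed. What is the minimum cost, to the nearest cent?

Cost per g of fiber: banana $0.1000, oats $0.1833, spinach $0.3333.
With no serving limits, use only banana: 10 g / 3 g = 3.333 servings × $0.30 = $1.00.

$1.00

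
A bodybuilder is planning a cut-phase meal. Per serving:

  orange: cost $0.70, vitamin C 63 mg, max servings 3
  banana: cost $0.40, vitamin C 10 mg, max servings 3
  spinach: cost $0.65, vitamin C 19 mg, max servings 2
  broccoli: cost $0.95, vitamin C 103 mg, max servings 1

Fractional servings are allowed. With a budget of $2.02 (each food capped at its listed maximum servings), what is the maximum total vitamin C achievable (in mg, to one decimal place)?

Vitamin C per dollar: broccoli 108.4, orange 90, spinach 29.23, banana 25.
Take 1 serving of broccoli: spends $0.95, +103.0 mg vitamin C (running total 103.0 mg).
Take 1.529 servings of orange: spends $1.07, +96.3 mg vitamin C (running total 199.3 mg).
Greedy by best ratio exhausts the cost allowance optimally: 199.3 mg.

199.3 mg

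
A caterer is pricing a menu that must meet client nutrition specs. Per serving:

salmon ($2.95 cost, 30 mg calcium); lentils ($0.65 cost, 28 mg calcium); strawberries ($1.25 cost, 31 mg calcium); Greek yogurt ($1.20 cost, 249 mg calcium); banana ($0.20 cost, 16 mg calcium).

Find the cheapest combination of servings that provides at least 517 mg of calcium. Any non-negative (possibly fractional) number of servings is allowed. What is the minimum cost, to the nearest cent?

Cost per mg of calcium: Greek yogurt $0.0048, banana $0.0125, lentils $0.0232, strawberries $0.0403, salmon $0.0983.
With no serving limits, use only Greek yogurt: 517 mg / 249 mg = 2.076 servings × $1.20 = $2.49.

$2.49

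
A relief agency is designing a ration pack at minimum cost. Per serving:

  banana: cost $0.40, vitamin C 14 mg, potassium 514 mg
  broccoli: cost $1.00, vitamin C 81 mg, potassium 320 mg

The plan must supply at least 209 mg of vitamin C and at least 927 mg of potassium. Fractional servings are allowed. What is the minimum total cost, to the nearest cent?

$2.63

For a min-cost LP with two ≥-constraints, a basic feasible solution has at most two positive variables.
banana only: max(209/14, 927/514) = 14.93 servings → $5.97.
broccoli only: max(209/81, 927/320) = 2.897 servings → $2.90.
banana + broccoli with both tight: 0.2209 servings and 2.542 servings → $2.63.
The minimum over all feasible corners is $2.63.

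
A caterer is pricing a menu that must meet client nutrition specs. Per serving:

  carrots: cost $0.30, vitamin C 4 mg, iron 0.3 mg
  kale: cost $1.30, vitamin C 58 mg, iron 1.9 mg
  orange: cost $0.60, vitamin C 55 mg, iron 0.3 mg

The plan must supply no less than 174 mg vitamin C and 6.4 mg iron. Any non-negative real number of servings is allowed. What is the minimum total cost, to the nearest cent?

$4.38

carrots only: max(174/4, 6.4/0.3) = 43.5 servings → $13.05.
kale only: max(174/58, 6.4/1.9) = 3.368 servings → $4.38.
orange only: max(174/55, 6.4/0.3) = 21.33 servings → $12.80.
carrots + kale with both tight: 4.143 servings and 2.714 servings → $4.77.
carrots + orange with both tight: 19.59 servings and 1.739 servings → $6.92.
kale + orange: the both-tight solution has a negative serving — not a feasible corner.
The minimum over all feasible corners is $4.38.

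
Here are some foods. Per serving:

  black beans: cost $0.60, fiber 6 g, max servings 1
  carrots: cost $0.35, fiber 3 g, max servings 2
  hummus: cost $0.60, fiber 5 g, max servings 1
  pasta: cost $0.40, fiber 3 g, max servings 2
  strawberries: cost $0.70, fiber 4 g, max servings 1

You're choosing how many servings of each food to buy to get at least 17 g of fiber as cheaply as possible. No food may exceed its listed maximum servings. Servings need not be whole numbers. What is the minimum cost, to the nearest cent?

$1.90

Cost per g of fiber: black beans $0.1000, carrots $0.1167, hummus $0.1200, pasta $0.1333, strawberries $0.1750.
Take 1 serving of black beans: +6.0 g fiber for $0.60 (total $0.60, still need 11.0 g).
Take 2 servings of carrots: +6.0 g fiber for $0.70 (total $1.30, still need 5.0 g).
Take 1 serving of hummus: +5.0 g fiber for $0.60 (total $1.90, still need 0.0 g).
Greedy by cheapest-per-g is optimal for a single linear constraint, so the minimum cost is $1.90.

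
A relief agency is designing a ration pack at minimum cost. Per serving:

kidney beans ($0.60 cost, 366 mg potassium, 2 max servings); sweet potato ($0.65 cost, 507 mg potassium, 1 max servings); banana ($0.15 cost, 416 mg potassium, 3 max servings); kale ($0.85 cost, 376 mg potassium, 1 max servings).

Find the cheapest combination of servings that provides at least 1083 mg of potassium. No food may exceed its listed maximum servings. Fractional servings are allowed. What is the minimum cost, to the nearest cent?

$0.39

Cost per mg of potassium: banana $0.0004, sweet potato $0.0013, kidney beans $0.0016, kale $0.0023.
Take 2.603 servings of banana: +1083.0 mg potassium for $0.39 (total $0.39, still need 0.0 mg).
Greedy by cheapest-per-mg is optimal for a single linear constraint, so the minimum cost is $0.39.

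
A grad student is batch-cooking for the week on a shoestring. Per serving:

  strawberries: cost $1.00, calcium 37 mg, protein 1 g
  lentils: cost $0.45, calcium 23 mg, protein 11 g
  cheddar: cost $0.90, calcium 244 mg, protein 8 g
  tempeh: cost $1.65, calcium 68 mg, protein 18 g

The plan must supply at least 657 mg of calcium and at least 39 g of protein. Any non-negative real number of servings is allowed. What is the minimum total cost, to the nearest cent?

With two linear requirements the optimum uses one or two foods; enumerate the corners.
strawberries only: max(657/37, 39/1) = 39 servings → $39.00.
lentils only: max(657/23, 39/11) = 28.57 servings → $12.85.
cheddar only: max(657/244, 39/8) = 4.875 servings → $4.39.
tempeh only: max(657/68, 39/18) = 9.662 servings → $15.94.
strawberries + lentils with both tight: 16.48 servings and 2.047 servings → $17.41.
strawberries + cheddar with both targets exact would need a negative amount; discard.
strawberries + tempeh with both tight: 15.34 servings and 1.314 servings → $17.51.
lentils + cheddar with both tight: 1.704 servings and 2.532 servings → $3.05.
lentils + tempeh: the both-tight solution has a negative serving — not a feasible corner.
cheddar + tempeh with both tight: 2.384 servings and 1.107 servings → $3.97.
So the least-cost plan costs $3.05.

$3.05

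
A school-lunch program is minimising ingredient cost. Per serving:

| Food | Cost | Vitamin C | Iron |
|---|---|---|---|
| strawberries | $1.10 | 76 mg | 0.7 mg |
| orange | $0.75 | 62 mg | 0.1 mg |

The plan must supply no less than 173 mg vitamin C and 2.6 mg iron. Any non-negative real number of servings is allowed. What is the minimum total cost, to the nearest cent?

Compare the cost at each extreme point of the feasible region.
strawberries only: max(173/76, 2.6/0.7) = 3.714 servings → $4.09.
orange only: max(173/62, 2.6/0.1) = 26 servings → $19.50.
strawberries + orange: the both-tight solution has a negative serving — not a feasible corner.
Cheapest feasible corner: $4.09.

$4.09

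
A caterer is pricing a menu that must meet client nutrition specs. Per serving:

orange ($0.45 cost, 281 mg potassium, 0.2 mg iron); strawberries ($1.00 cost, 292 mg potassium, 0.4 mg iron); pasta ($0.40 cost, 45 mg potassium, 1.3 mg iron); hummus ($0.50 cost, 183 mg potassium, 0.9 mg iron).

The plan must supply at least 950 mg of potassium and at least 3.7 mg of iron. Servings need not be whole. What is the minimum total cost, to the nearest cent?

$2.30

A basic optimal solution has at most two foods positive. Try each food alone and each pair with both targets met exactly.
orange only: max(950/281, 3.7/0.2) = 18.5 servings → $8.32.
strawberries only: max(950/292, 3.7/0.4) = 9.25 servings → $9.25.
pasta only: max(950/45, 3.7/1.3) = 21.11 servings → $8.44.
hummus only: max(950/183, 3.7/0.9) = 5.191 servings → $2.60.
orange + strawberries: intersection lies outside the first quadrant.
orange + pasta with both tight: 2.999 servings and 2.385 servings → $2.30.
orange + hummus with both tight: 0.8225 servings and 3.928 servings → $2.33.
strawberries + pasta with both tight: 2.955 servings and 1.937 servings → $3.73.
strawberries + hummus with both tight: 0.9383 servings and 3.694 servings → $2.79.
pasta + hummus: the both-tight solution has a negative serving — not a feasible corner.
Cheapest feasible corner: $2.30.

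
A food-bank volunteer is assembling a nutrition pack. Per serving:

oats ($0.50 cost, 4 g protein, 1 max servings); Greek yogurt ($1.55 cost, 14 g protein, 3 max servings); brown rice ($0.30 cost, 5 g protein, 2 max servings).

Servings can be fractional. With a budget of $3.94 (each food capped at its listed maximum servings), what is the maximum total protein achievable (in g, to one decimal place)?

Protein per dollar: brown rice 16.67, Greek yogurt 9.032, oats 8.
Take 2 servings of brown rice: spends $0.60, +10.0 g protein (running total 10.0 g).
Take 2.155 servings of Greek yogurt: spends $3.34, +30.2 g protein (running total 40.2 g).
Filling greedily by protein-per-dollar is optimal for one linear limit, giving 40.2 g.

40.2 g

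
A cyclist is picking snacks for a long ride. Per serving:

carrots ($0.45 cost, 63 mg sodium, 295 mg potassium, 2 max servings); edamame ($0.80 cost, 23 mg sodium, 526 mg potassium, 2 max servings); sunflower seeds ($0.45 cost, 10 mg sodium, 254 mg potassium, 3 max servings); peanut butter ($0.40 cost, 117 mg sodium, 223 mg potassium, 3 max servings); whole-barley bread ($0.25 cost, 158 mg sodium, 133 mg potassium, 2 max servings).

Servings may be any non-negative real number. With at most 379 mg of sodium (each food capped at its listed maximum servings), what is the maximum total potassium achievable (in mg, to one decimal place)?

Potassium per mg sodium: sunflower seeds 25.4, edamame 22.87, carrots 4.683, peanut butter 1.906, whole-barley bread 0.8418.
Take 3 servings of sunflower seeds: uses 30 mg sodium, +762.0 mg potassium (running total 762.0 mg).
Take 2 servings of edamame: uses 46 mg sodium, +1052.0 mg potassium (running total 1814.0 mg).
Take 2 servings of carrots: uses 126 mg sodium, +590.0 mg potassium (running total 2404.0 mg).
Take 1.513 servings of peanut butter: uses 177 mg sodium, +337.4 mg potassium (running total 2741.4 mg).
Filling greedily by potassium-per-mg sodium is optimal for one linear limit, giving 2741.4 mg.

2741.4 mg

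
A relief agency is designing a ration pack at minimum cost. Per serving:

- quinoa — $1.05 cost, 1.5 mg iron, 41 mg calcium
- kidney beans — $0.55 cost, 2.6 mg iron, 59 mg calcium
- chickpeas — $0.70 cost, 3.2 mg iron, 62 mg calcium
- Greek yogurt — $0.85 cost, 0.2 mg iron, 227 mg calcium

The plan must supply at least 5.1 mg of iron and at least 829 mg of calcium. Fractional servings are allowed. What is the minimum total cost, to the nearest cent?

$3.67

This is a tiny linear program; its minimum lies at a vertex of the feasible set. List the vertices and price them.
quinoa only: max(5.1/1.5, 829/41) = 20.22 servings → $21.23.
kidney beans only: max(5.1/2.6, 829/59) = 14.05 servings → $7.73.
chickpeas only: max(5.1/3.2, 829/62) = 13.37 servings → $9.36.
Greek yogurt only: max(5.1/0.2, 829/227) = 25.5 servings → $21.68.
quinoa + kidney beans: the both-tight solution has a negative serving — not a feasible corner.
quinoa + chickpeas: the both-tight solution has a negative serving — not a feasible corner.
quinoa + Greek yogurt with both tight: 2.985 servings and 3.113 servings → $5.78.
kidney beans + chickpeas: the both-tight solution has a negative serving — not a feasible corner.
kidney beans + Greek yogurt with both tight: 1.715 servings and 3.206 servings → $3.67.
chickpeas + Greek yogurt with both tight: 1.389 servings and 3.273 servings → $3.75.
The minimum over all feasible corners is $3.67.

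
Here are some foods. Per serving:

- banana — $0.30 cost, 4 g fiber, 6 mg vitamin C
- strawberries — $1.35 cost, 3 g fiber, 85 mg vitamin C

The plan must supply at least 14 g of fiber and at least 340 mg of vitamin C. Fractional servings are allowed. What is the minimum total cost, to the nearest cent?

Two binding constraints pin down two serving amounts, so the optimal mix uses at most two foods. The candidates are each food alone (scaled to the tighter of fiber/vitamin C) and each pair with both constraints tight.
banana only: max(14/4, 340/6) = 56.67 servings → $17.00.
strawberries only: max(14/3, 340/85) = 4.667 servings → $6.30.
banana + strawberries with both tight: 0.528 servings and 3.963 servings → $5.51.
So the least-cost plan costs $5.51.

$5.51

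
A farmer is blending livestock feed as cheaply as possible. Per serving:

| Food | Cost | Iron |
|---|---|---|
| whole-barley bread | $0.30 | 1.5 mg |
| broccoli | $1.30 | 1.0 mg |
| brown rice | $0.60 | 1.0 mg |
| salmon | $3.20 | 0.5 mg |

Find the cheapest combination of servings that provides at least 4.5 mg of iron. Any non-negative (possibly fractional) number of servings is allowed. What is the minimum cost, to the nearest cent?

Cost per mg of iron: whole-barley bread $0.2000, brown rice $0.6000, broccoli $1.3000, salmon $6.4000.
With no serving limits, use only whole-barley bread: 4.5 mg / 1.5 mg = 3 servings × $0.30 = $0.90.

$0.90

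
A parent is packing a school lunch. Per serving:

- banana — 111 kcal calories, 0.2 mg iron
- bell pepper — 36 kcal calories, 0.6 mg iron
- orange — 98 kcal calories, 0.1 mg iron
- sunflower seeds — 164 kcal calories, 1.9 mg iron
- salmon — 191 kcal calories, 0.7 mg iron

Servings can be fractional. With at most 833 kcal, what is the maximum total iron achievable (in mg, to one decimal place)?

Iron per kcal: bell pepper 0.01667, sunflower seeds 0.01159, salmon 0.003665, banana 0.001802, orange 0.00102.
With no serving limits, spend the whole calories allowance on bell pepper: 833 kcal / 36 kcal × 0.6 mg = 13.9 mg.

13.9 mg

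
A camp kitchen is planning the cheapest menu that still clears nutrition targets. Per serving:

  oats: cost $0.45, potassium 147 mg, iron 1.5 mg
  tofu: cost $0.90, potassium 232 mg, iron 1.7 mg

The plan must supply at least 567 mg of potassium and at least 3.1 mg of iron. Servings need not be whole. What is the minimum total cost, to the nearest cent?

At the optimum either one food covers both requirements or two foods hit both targets exactly; no other combination can be cheaper.
oats only: max(567/147, 3.1/1.5) = 3.857 servings → $1.74.
tofu only: max(567/232, 3.1/1.7) = 2.444 servings → $2.20.
oats + tofu with both targets exact would need a negative amount; discard.
The minimum over all feasible corners is $1.74.

$1.74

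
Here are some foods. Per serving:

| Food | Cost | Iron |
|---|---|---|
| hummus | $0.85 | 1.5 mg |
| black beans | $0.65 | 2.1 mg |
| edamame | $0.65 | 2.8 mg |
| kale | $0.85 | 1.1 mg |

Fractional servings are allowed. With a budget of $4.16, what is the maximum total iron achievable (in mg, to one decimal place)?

Iron per dollar: edamame 4.308, black beans 3.231, hummus 1.765, kale 1.294.
With no serving limits, spend the whole cost allowance on edamame: $4.16 / $0.65 × 2.8 mg = 17.9 mg.

17.9 mg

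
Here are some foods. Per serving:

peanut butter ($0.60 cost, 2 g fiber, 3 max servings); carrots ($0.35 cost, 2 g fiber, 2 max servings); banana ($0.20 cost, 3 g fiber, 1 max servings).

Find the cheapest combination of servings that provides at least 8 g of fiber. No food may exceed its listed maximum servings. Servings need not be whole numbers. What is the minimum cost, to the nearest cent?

Cost per g of fiber: banana $0.0667, carrots $0.1750, peanut butter $0.3000.
Take 1 serving of banana: +3.0 g fiber for $0.20 (total $0.20, still need 5.0 g).
Take 2 servings of carrots: +4.0 g fiber for $0.70 (total $0.90, still need 1.0 g).
Take 0.5 servings of peanut butter: +1.0 g fiber for $0.30 (total $1.20, still need 0.0 g).
Greedy by cheapest-per-g is optimal for a single linear constraint, so the minimum cost is $1.20.

$1.20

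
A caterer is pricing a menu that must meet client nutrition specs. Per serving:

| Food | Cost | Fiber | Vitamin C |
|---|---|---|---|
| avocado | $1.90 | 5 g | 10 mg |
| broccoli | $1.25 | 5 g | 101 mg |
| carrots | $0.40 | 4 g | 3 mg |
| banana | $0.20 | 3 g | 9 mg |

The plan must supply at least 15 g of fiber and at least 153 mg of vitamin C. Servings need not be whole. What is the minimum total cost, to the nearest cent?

$2.15

At the optimum either one food covers both requirements or two foods hit both targets exactly; no other combination can be cheaper.
avocado only: max(15/5, 153/10) = 15.3 servings → $29.07.
broccoli only: max(15/5, 153/101) = 3 servings → $3.75.
carrots only: max(15/4, 153/3) = 51 servings → $20.40.
banana only: max(15/3, 153/9) = 17 servings → $3.40.
avocado + broccoli with both tight: 1.648 servings and 1.352 servings → $4.82.
avocado + carrots: the both-tight solution has a negative serving — not a feasible corner.
avocado + banana: intersection lies outside the first quadrant.
broccoli + carrots with both tight: 1.458 servings and 1.928 servings → $2.59.
broccoli + banana with both tight: 1.256 servings and 2.907 servings → $2.15.
carrots + banana with both targets exact would need a negative amount; discard.
Cheapest feasible corner: $2.15.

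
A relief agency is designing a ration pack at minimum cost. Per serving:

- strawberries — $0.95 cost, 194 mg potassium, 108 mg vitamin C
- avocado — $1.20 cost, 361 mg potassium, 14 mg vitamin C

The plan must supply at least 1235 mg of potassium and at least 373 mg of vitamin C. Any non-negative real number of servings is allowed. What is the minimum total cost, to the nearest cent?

For a min-cost LP with two ≥-constraints, a basic feasible solution has at most two positive variables.
strawberries only: max(1235/194, 373/108) = 6.366 servings → $6.05.
avocado only: max(1235/361, 373/14) = 26.64 servings → $31.97.
strawberries + avocado with both tight: 3.236 servings and 1.682 servings → $5.09.
The minimum over all feasible corners is $5.09.

$5.09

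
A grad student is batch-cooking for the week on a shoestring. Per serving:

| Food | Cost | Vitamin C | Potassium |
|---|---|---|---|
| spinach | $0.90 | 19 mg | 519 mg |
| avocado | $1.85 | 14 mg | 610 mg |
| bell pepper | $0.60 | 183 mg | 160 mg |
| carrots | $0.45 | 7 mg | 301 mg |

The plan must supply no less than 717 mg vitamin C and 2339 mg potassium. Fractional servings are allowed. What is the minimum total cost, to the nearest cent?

For a min-cost LP with two ≥-constraints, a basic feasible solution has at most two positive variables.
spinach only: max(717/19, 2339/519) = 37.74 servings → $33.96.
avocado only: max(717/14, 2339/610) = 51.21 servings → $94.75.
bell pepper only: max(717/183, 2339/160) = 14.62 servings → $8.77.
carrots only: max(717/7, 2339/301) = 102.4 servings → $46.09.
spinach + avocado: the both-tight solution has a negative serving — not a feasible corner.
spinach + bell pepper with both tight: 3.408 servings and 3.564 servings → $5.21.
spinach + carrots: the both-tight solution has a negative serving — not a feasible corner.
avocado + bell pepper with both tight: 2.864 servings and 3.699 servings → $7.52.
avocado + carrots: the both-tight solution has a negative serving — not a feasible corner.
bell pepper + carrots with both tight: 3.696 servings and 5.806 servings → $4.83.
Cheapest feasible corner: $4.83.

$4.83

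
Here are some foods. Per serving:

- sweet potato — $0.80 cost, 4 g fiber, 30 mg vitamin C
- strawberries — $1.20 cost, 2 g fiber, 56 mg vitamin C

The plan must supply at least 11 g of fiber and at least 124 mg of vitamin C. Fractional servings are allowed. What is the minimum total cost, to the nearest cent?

This is a tiny linear program; its minimum lies at a vertex of the feasible set. List the vertices and price them.
sweet potato only: max(11/4, 124/30) = 4.133 servings → $3.31.
strawberries only: max(11/2, 124/56) = 5.5 servings → $6.60.
sweet potato + strawberries with both tight: 2.244 servings and 1.012 servings → $3.01.
Cheapest feasible corner: $3.01.

$3.01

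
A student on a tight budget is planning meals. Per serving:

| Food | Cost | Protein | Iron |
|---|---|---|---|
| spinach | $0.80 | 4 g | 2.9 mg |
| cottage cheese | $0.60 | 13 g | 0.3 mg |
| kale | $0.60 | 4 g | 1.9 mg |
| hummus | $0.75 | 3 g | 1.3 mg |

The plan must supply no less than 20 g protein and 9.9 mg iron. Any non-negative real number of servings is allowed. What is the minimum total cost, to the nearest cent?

Minimising a linear cost over {protein ≥ 20, iron ≥ 9.9, servings ≥ 0} — the optimum is at a vertex, using one or two foods.
spinach only: max(20/4, 9.9/2.9) = 5 servings → $4.00.
cottage cheese only: max(20/13, 9.9/0.3) = 33 servings → $19.80.
kale only: max(20/4, 9.9/1.9) = 5.211 servings → $3.13.
hummus only: max(20/3, 9.9/1.3) = 7.615 servings → $5.71.
spinach + cottage cheese with both tight: 3.362 servings and 0.5041 servings → $2.99.
spinach + kale with both tight: 0.4 servings and 4.6 servings → $3.08.
spinach + hummus with both tight: 1.057 servings and 5.257 servings → $4.79.
cottage cheese + kale with both targets exact would need a negative amount; discard.
cottage cheese + hummus with both targets exact would need a negative amount; discard.
kale + hummus: the both-tight solution has a negative serving — not a feasible corner.
Cheapest feasible corner: $2.99.

$2.99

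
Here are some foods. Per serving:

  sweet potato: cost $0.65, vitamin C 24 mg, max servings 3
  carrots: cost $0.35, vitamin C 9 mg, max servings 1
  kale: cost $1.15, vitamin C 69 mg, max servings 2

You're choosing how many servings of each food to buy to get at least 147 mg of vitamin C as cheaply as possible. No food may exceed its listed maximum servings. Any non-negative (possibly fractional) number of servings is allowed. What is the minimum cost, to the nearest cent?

$2.54

Cost per mg of vitamin C: kale $0.0167, sweet potato $0.0271, carrots $0.0389.
Take 2 servings of kale: +138.0 mg vitamin C for $2.30 (total $2.30, still need 9.0 mg).
Take 0.375 servings of sweet potato: +9.0 mg vitamin C for $0.24 (total $2.54, still need 0.0 mg).
Greedy by cheapest-per-mg is optimal for a single linear constraint, so the minimum cost is $2.54.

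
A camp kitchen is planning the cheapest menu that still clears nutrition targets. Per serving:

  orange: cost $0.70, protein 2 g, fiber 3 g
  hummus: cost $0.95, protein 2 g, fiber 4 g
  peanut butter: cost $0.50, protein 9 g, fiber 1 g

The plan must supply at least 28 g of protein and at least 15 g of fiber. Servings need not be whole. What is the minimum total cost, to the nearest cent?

orange only: max(28/2, 15/3) = 14 servings → $9.80.
hummus only: max(28/2, 15/4) = 14 servings → $13.30.
peanut butter only: max(28/9, 15/1) = 15 servings → $7.50.
orange + hummus: the both-tight solution has a negative serving — not a feasible corner.
orange + peanut butter with both tight: 4.28 servings and 2.16 servings → $4.08.
hummus + peanut butter with both tight: 3.147 servings and 2.412 servings → $4.20.
So the least-cost plan costs $4.08.

$4.08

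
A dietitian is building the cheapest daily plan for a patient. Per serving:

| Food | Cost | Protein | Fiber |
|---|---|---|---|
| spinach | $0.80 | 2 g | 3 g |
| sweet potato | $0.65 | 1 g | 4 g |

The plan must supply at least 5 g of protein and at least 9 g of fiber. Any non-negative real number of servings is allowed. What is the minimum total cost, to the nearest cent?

The cheapest plan sits at a corner of the feasible region — with two constraints it uses at most two foods.
spinach only: max(5/2, 9/3) = 3 servings → $2.40.
sweet potato only: max(5/1, 9/4) = 5 servings → $3.25.
spinach + sweet potato with both tight: 2.2 servings and 0.6 servings → $2.15.
The minimum over all feasible corners is $2.15.

$2.15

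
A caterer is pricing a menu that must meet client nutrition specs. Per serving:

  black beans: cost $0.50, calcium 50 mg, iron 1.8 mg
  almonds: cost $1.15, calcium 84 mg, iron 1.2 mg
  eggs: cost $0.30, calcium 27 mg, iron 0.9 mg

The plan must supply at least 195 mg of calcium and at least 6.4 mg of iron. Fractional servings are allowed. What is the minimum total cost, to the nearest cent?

Minimising a linear cost over {calcium ≥ 195, iron ≥ 6.4, servings ≥ 0} — the optimum is at a vertex, using one or two foods.
black beans only: max(195/50, 6.4/1.8) = 3.9 servings → $1.95.
almonds only: max(195/84, 6.4/1.2) = 5.333 servings → $6.13.
eggs only: max(195/27, 6.4/0.9) = 7.222 servings → $2.17.
black beans + almonds with both tight: 3.329 servings and 0.3399 servings → $2.06.
black beans + eggs: the both-tight solution has a negative serving — not a feasible corner.
almonds + eggs with both tight: 0.0625 servings and 7.028 servings → $2.18.
So the least-cost plan costs $1.95.

$1.95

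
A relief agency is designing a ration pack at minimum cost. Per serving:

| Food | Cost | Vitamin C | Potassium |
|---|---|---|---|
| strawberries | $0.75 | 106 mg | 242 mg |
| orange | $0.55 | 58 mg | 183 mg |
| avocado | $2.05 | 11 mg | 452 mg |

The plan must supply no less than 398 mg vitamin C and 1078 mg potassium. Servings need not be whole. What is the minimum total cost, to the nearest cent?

$3.28

This is a tiny linear program; its minimum lies at a vertex of the feasible set. List the vertices and price them.
strawberries only: max(398/106, 1078/242) = 4.455 servings → $3.34.
orange only: max(398/58, 1078/183) = 6.862 servings → $3.77.
avocado only: max(398/11, 1078/452) = 36.18 servings → $74.17.
strawberries + orange with both tight: 1.923 servings and 3.348 servings → $3.28.
strawberries + avocado with both tight: 3.714 servings and 0.3967 servings → $3.60.
orange + avocado: intersection lies outside the first quadrant.
Cheapest feasible corner: $3.28.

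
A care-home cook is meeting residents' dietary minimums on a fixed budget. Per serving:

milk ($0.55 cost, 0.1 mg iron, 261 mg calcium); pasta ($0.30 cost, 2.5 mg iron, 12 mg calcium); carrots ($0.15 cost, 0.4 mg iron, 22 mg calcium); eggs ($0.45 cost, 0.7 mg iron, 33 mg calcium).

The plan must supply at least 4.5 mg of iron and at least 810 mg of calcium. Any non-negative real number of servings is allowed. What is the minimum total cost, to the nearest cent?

$2.17

milk only: max(4.5/0.1, 810/261) = 45 servings → $24.75.
pasta only: max(4.5/2.5, 810/12) = 67.5 servings → $20.25.
carrots only: max(4.5/0.4, 810/22) = 36.82 servings → $5.52.
eggs only: max(4.5/0.7, 810/33) = 24.55 servings → $11.05.
milk + pasta with both tight: 3.026 servings and 1.679 servings → $2.17.
milk + carrots with both tight: 2.202 servings and 10.7 servings → $2.82.
milk + eggs with both tight: 2.333 servings and 6.095 servings → $4.03.
pasta + carrots: the both-tight solution has a negative serving — not a feasible corner.
pasta + eggs: the both-tight solution has a negative serving — not a feasible corner.
carrots + eggs: the both-tight solution has a negative serving — not a feasible corner.
Cheapest feasible corner: $2.17.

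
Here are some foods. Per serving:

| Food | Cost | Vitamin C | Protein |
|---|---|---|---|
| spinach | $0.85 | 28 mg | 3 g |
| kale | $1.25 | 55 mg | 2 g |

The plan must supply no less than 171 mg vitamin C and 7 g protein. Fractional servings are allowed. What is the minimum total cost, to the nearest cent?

An LP optimum is at a vertex; with two nutrient constraints at most two foods are used. Check each candidate.
spinach only: max(171/28, 7/3) = 6.107 servings → $5.19.
kale only: max(171/55, 7/2) = 3.5 servings → $4.38.
spinach + kale with both tight: 0.3945 servings and 2.908 servings → $3.97.
The minimum over all feasible corners is $3.97.

$3.97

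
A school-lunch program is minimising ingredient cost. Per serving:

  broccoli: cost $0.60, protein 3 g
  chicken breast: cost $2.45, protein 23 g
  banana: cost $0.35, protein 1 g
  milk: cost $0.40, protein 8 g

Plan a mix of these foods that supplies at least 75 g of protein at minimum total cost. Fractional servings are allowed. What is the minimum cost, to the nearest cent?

$3.75

Cost per g of protein: milk $0.0500, chicken breast $0.1065, broccoli $0.2000, banana $0.3500.
With no serving limits, use only milk: 75 g / 8 g = 9.375 servings × $0.40 = $3.75.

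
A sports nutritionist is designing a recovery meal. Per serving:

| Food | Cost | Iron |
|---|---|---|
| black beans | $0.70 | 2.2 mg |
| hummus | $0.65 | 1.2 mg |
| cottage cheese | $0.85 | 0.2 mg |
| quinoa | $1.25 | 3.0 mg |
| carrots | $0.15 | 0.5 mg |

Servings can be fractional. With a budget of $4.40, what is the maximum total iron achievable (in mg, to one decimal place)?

14.7 mg

Iron per dollar: carrots 3.333, black beans 3.143, quinoa 2.4, hummus 1.846, cottage cheese 0.2353.
With no serving limits, spend the whole cost allowance on carrots: $4.40 / $0.15 × 0.5 mg = 14.7 mg.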